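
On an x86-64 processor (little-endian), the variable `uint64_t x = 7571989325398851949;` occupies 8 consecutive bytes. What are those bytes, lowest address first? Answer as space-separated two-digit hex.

6D C1 72 5F 2C 1C 15 69

7571989325398851949 in hexadecimal, padded to 64 bits, is 0x69151C2C5F72C16D.
Split into bytes (most-significant first): 69 15 1C 2C 5F 72 C1 6D.
Little-endian: lowest address holds the least-significant byte.
So at ascending addresses the bytes are 6D C1 72 5F 2C 1C 15 69.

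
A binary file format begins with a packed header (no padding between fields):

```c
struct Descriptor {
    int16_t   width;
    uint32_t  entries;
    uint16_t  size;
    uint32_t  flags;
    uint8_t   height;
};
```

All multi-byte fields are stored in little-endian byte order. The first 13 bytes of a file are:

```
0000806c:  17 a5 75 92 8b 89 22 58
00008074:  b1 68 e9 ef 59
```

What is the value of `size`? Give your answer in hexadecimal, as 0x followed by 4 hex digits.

0x5822

`size` follows `width` (2 B), `entries` (4 B), so it starts at offset 2 + 4 = 6 and occupies 2 bytes.
Bytes at offsets 6..7: 22 58.
Little-endian stores the least-significant byte at the lowest address.
Reassemble most-significant byte first: 58 22 → 0x5822.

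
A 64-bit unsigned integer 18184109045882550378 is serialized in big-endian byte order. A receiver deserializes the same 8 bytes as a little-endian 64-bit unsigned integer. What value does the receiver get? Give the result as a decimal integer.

7708134430550678268

18184109045882550378 in 64-bit hexadecimal is 0xFC5AEED56CCBF86A.
Stored big-endian, the bytes at ascending addresses are FC 5A EE D5 6C CB F8 6A.
Read back as little-endian, the first byte is least significant, giving 0x6AF8CB6CD5EE5AFC.
0x6AF8CB6CD5EE5AFC = 7708134430550678268.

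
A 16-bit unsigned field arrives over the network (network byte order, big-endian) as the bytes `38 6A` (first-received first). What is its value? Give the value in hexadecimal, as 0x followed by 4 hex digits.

0x386A

Big-endian stores the most-significant byte at the lowest address.
The bytes are already most-significant first: 0x386A.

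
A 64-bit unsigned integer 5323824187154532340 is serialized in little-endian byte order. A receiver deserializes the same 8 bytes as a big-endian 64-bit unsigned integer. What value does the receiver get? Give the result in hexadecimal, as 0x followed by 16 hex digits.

0xF487FA31E405E249

5323824187154532340 in 64-bit hexadecimal is 0x49E205E431FA87F4.
Stored little-endian, the bytes at ascending addresses are F4 87 FA 31 E4 05 E2 49.
Read back as big-endian, the last byte is least significant, giving 0xF487FA31E405E249.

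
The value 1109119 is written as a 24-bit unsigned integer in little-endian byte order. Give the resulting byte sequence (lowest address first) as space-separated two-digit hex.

7F EC 10

1109119 in hexadecimal, padded to 24 bits, is 0x10EC7F.
Split into bytes (most-significant first): 10 EC 7F.
Little-endian: lowest address holds the least-significant byte.
So at ascending addresses the bytes are 7F EC 10.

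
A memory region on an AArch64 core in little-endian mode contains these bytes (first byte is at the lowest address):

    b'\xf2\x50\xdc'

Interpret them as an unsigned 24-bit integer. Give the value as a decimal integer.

In little-endian order the low byte comes first in memory.
Reassemble most-significant byte first: DC 50 F2 → 0xDC50F2.
0xDC50F2 = 14438642.

14438642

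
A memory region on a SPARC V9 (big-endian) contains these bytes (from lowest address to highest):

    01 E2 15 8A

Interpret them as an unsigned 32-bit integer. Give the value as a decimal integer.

31593866

In big-endian order the high byte comes first in memory.
The bytes are already most-significant first: 0x01E2158A.
0x01E2158A = 31593866.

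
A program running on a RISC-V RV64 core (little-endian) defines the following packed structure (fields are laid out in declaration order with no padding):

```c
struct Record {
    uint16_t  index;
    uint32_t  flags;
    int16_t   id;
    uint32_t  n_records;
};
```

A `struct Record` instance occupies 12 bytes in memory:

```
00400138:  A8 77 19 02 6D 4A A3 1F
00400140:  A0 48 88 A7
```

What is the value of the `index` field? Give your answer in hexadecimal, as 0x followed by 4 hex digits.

0x77A8

`index` is the first field, at byte offset 0, occupying 2 bytes.
Bytes at offsets 0..1: A8 77.
Little-endian stores the least-significant byte at the lowest address.
Reassemble most-significant byte first: 77 A8 → 0x77A8.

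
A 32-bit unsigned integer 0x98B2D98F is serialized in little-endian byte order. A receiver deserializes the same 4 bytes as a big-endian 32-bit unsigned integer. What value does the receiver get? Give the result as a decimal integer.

2413408920

Stored little-endian, the bytes at ascending addresses are 8F D9 B2 98.
Read back as big-endian, the last byte is least significant, giving 0x8FD9B298.
0x8FD9B298 = 2413408920.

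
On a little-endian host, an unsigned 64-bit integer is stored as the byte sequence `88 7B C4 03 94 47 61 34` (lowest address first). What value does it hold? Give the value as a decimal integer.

3774376663757126536

In little-endian order the low byte comes first in memory.
Reassemble most-significant byte first: 34 61 47 94 03 C4 7B 88 → 0x3461479403C47B88.
0x3461479403C47B88 = 3774376663757126536.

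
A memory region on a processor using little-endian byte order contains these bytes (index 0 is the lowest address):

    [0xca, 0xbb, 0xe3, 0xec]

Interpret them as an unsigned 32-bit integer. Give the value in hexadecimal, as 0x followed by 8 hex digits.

0xECE3BBCA

Little-endian stores the least-significant byte at the lowest address.
Reassemble most-significant byte first: EC E3 BB CA → 0xECE3BBCA.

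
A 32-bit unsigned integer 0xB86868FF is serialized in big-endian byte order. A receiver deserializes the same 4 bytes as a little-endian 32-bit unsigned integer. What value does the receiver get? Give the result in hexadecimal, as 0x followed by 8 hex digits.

0xFF6868B8

Stored big-endian, the bytes at ascending addresses are B8 68 68 FF.
Read back as little-endian, the first byte is least significant, giving 0xFF6868B8.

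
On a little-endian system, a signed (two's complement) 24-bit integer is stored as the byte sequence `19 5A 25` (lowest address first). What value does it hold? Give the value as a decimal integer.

2447897

Little-endian stores the least-significant byte at the lowest address.
Reassemble most-significant byte first: 25 5A 19 → 0x255A19.
0x255A19 = 2447897.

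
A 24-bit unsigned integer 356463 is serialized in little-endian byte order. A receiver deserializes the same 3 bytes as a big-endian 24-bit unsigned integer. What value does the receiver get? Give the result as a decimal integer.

7303173

356463 in 24-bit hexadecimal is 0x05706F.
Stored little-endian, the bytes at ascending addresses are 6F 70 05.
Read back as big-endian, the last byte is least significant, giving 0x6F7005.
0x6F7005 = 7303173.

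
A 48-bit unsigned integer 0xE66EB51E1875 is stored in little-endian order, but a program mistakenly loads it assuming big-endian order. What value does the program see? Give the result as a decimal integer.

Stored little-endian, the bytes at ascending addresses are 75 18 1E B5 6E E6.
Read back as big-endian, the last byte is least significant, giving 0x75181EB56EE6.
0x75181EB56EE6 = 128746454871782.

128746454871782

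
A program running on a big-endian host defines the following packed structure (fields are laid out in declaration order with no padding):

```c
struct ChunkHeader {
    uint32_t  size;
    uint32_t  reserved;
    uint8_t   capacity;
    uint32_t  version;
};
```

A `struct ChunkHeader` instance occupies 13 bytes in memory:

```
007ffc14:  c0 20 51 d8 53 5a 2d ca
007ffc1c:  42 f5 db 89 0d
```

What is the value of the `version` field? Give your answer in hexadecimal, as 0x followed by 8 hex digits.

0xF5DB890D

`version` follows `size` (4 B), `reserved` (4 B), `capacity` (1 B), so it starts at offset 4 + 4 + 1 = 9 and occupies 4 bytes.
Bytes at offsets 9..12: F5 DB 89 0D.
Big-endian: lowest address holds the most-significant byte.
The bytes are already most-significant first: 0xF5DB890D.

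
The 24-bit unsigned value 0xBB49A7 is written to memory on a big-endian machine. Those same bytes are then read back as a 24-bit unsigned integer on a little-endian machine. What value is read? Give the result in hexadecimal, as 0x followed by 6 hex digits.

0xA749BB

Stored big-endian, the bytes at ascending addresses are BB 49 A7.
Read back as little-endian, the first byte is least significant, giving 0xA749BB.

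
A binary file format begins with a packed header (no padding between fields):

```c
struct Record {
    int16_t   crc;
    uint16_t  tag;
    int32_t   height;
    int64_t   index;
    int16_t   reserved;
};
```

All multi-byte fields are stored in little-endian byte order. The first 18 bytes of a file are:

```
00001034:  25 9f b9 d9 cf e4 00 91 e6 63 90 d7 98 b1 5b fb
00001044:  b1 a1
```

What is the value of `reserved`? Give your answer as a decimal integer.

`reserved` follows `crc` (2 B), `tag` (2 B), `height` (4 B), `index` (8 B), so it starts at offset 2 + 2 + 4 + 8 = 16 and occupies 2 bytes.
Bytes at offsets 16..17: B1 A1.
In little-endian order the low byte comes first in memory.
Reassemble most-significant byte first: A1 B1 → 0xA1B1.
Top bit is set, so as a signed 16-bit value this is 0xA1B1 − 2^16 = -24143.

-24143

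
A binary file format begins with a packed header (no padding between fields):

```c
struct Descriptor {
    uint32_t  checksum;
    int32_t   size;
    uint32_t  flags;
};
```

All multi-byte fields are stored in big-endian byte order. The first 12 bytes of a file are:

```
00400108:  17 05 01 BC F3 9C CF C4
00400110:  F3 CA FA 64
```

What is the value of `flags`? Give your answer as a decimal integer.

4090165860

`flags` follows `checksum` (4 B), `size` (4 B), so it starts at offset 4 + 4 = 8 and occupies 4 bytes.
Bytes at offsets 8..11: F3 CA FA 64.
In big-endian order the high byte comes first in memory.
The bytes are already most-significant first: 0xF3CAFA64.
0xF3CAFA64 = 4090165860.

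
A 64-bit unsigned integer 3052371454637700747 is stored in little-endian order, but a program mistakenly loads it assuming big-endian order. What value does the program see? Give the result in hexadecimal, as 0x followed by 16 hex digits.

0x8BF63874AA335C2A

3052371454637700747 in 64-bit hexadecimal is 0x2A5C33AA7438F68B.
Stored little-endian, the bytes at ascending addresses are 8B F6 38 74 AA 33 5C 2A.
Read back as big-endian, the last byte is least significant, giving 0x8BF63874AA335C2A.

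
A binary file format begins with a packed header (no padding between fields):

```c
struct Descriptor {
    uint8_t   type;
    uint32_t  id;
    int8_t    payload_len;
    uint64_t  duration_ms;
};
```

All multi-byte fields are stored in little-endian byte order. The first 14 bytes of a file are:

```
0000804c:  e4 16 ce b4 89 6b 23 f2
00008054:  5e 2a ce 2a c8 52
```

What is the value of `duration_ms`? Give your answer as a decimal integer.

5965064771414716963

`duration_ms` follows `type` (1 B), `id` (4 B), `payload_len` (1 B), so it starts at offset 1 + 4 + 1 = 6 and occupies 8 bytes.
Bytes at offsets 6..13: 23 F2 5E 2A CE 2A C8 52.
In little-endian order the low byte comes first in memory.
Reassemble most-significant byte first: 52 C8 2A CE 2A 5E F2 23 → 0x52C82ACE2A5EF223.
0x52C82ACE2A5EF223 = 5965064771414716963.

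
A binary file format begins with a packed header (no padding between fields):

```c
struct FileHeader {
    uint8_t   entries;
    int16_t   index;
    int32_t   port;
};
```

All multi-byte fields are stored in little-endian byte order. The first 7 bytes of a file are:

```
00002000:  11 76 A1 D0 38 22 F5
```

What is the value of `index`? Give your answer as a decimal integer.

-24202

`index` follows `entries` (1 byte), so it starts at byte offset 1 and occupies 2 bytes.
Bytes at offsets 1..2: 76 A1.
In little-endian order the low byte comes first in memory.
Reassemble most-significant byte first: A1 76 → 0xA176.
Top bit is set, so as a signed 16-bit value this is 0xA176 − 2^16 = -24202.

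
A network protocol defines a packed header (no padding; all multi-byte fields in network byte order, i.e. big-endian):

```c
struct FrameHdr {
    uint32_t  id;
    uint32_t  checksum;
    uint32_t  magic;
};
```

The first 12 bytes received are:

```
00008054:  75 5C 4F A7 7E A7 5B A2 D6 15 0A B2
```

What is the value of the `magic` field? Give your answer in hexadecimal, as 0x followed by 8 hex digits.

0xD6150AB2

`magic` follows `id` (4 B), `checksum` (4 B), so it starts at offset 4 + 4 = 8 and occupies 4 bytes.
Bytes at offsets 8..11: D6 15 0A B2.
In big-endian order the high byte comes first in memory.
The bytes are already most-significant first: 0xD6150AB2.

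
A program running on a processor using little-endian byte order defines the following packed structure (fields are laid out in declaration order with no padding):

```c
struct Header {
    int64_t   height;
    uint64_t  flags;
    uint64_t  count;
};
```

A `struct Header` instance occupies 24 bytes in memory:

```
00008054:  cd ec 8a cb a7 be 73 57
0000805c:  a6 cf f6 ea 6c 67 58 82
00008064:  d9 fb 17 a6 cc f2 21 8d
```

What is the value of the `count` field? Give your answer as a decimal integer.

`count` follows `height` (8 B), `flags` (8 B), so it starts at offset 8 + 8 = 16 and occupies 8 bytes.
Bytes at offsets 16..23: D9 FB 17 A6 CC F2 21 8D.
In little-endian order the low byte comes first in memory.
Reassemble most-significant byte first: 8D 21 F2 CC A6 17 FB D9 → 0x8D21F2CCA617FBD9.
0x8D21F2CCA617FBD9 = 10169676394353130457.

10169676394353130457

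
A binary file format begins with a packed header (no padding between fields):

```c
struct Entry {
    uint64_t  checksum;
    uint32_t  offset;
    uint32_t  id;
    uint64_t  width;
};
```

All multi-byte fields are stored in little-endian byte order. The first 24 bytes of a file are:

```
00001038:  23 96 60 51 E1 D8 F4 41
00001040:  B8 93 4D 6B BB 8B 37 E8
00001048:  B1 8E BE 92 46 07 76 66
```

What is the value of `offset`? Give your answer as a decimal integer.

`offset` follows `checksum` (8 bytes), so it starts at byte offset 8 and occupies 4 bytes.
Bytes at offsets 8..11: B8 93 4D 6B.
Little-endian stores the least-significant byte at the lowest address.
Reassemble most-significant byte first: 6B 4D 93 B8 → 0x6B4D93B8.
0x6B4D93B8 = 1800246200.

1800246200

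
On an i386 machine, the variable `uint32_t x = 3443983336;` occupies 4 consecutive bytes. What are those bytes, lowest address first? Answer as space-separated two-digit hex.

E8 03 47 CD

3443983336 in hexadecimal, padded to 32 bits, is 0xCD4703E8.
Split into bytes (most-significant first): CD 47 03 E8.
Little-endian: lowest address holds the least-significant byte.
So at ascending addresses the bytes are E8 03 47 CD.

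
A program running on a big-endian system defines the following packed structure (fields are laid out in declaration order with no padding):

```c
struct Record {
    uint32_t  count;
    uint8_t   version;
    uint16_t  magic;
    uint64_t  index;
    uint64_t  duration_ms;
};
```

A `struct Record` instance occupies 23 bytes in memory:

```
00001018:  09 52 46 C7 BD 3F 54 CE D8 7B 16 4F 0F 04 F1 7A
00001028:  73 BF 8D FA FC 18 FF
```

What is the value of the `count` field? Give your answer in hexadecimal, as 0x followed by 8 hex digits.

0x095246C7

`count` is the first field, at byte offset 0, occupying 4 bytes.
Bytes at offsets 0..3: 09 52 46 C7.
In big-endian order the high byte comes first in memory.
The bytes are already most-significant first: 0x095246C7.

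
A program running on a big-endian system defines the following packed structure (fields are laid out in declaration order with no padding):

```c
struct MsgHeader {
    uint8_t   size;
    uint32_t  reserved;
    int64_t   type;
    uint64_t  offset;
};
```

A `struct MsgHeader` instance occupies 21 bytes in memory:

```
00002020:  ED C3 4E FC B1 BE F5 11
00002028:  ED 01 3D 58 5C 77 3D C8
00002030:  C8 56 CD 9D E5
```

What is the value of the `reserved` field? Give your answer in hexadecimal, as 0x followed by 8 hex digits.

0xC34EFCB1

`reserved` follows `size` (1 byte), so it starts at byte offset 1 and occupies 4 bytes.
Bytes at offsets 1..4: C3 4E FC B1.
Big-endian stores the most-significant byte at the lowest address.
The bytes are already most-significant first: 0xC34EFCB1.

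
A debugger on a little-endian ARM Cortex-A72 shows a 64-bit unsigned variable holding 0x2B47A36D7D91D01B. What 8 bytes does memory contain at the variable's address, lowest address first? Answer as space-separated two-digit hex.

Split into bytes (most-significant first): 2B 47 A3 6D 7D 91 D0 1B.
In little-endian order the low byte comes first in memory.
So at ascending addresses the bytes are 1B D0 91 7D 6D A3 47 2B.

1B D0 91 7D 6D A3 47 2B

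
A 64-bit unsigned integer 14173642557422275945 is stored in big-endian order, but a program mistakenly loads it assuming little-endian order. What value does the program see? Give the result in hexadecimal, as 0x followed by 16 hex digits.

14173642557422275945 in 64-bit hexadecimal is 0xC4B2E4CF90838D69.
Stored big-endian, the bytes at ascending addresses are C4 B2 E4 CF 90 83 8D 69.
Read back as little-endian, the first byte is least significant, giving 0x698D8390CFE4B2C4.

0x698D8390CFE4B2C4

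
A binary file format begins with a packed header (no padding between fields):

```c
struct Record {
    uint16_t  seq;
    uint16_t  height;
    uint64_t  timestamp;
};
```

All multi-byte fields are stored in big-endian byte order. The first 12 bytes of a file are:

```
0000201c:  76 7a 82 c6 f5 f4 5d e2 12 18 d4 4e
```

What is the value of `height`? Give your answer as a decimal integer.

`height` follows `seq` (2 bytes), so it starts at byte offset 2 and occupies 2 bytes.
Bytes at offsets 2..3: 82 C6.
Big-endian: lowest address holds the most-significant byte.
The bytes are already most-significant first: 0x82C6.
0x82C6 = 33478.

33478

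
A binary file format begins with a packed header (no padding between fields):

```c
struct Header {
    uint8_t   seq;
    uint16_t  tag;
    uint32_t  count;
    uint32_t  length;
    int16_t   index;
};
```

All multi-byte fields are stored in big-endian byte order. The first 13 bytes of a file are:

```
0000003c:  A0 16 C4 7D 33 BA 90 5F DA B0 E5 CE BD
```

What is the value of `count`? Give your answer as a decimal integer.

`count` follows `seq` (1 B), `tag` (2 B), so it starts at offset 1 + 2 = 3 and occupies 4 bytes.
Bytes at offsets 3..6: 7D 33 BA 90.
Big-endian: lowest address holds the most-significant byte.
The bytes are already most-significant first: 0x7D33BA90.
0x7D33BA90 = 2100542096.

2100542096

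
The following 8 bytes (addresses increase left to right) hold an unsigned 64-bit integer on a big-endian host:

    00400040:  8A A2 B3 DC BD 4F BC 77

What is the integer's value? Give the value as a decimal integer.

Big-endian stores the most-significant byte at the lowest address.
The bytes are already most-significant first: 0x8AA2B3DCBD4FBC77.
0x8AA2B3DCBD4FBC77 = 9989744684111477879.

9989744684111477879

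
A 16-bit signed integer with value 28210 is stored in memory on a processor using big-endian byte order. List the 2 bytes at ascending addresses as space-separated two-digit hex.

28210 in hexadecimal, padded to 16 bits, is 0x6E32.
Split into bytes (most-significant first): 6E 32.
In big-endian order the high byte comes first in memory.
So the memory order matches the most-significant-first order: 6E 32.

6E 32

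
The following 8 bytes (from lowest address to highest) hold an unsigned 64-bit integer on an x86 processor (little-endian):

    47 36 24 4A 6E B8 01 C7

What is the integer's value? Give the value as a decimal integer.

14339945472354170439

Little-endian stores the least-significant byte at the lowest address.
Reassemble most-significant byte first: C7 01 B8 6E 4A 24 36 47 → 0xC701B86E4A243647.
0xC701B86E4A243647 = 14339945472354170439.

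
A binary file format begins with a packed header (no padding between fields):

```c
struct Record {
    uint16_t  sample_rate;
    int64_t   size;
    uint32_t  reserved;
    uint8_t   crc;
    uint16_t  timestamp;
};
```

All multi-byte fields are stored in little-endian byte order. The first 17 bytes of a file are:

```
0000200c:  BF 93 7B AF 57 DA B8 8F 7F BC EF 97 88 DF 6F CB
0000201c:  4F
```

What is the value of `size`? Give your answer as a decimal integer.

-4864011048436912261

`size` follows `sample_rate` (2 bytes), so it starts at byte offset 2 and occupies 8 bytes.
Bytes at offsets 2..9: 7B AF 57 DA B8 8F 7F BC.
Little-endian: lowest address holds the least-significant byte.
Reassemble most-significant byte first: BC 7F 8F B8 DA 57 AF 7B → 0xBC7F8FB8DA57AF7B.
Top bit is set, so as a signed 64-bit value this is 0xBC7F8FB8DA57AF7B − 2^64 = -4864011048436912261.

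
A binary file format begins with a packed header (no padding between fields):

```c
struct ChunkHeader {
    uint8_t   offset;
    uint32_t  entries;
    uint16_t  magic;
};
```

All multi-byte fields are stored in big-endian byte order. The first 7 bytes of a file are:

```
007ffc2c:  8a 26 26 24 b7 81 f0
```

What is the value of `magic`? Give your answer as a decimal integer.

`magic` follows `offset` (1 B), `entries` (4 B), so it starts at offset 1 + 4 = 5 and occupies 2 bytes.
Bytes at offsets 5..6: 81 F0.
Big-endian: lowest address holds the most-significant byte.
The bytes are already most-significant first: 0x81F0.
0x81F0 = 33264.

33264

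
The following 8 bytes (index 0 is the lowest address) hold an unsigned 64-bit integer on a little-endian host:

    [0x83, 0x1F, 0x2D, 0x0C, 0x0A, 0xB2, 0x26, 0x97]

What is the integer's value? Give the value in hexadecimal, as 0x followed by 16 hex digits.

Little-endian stores the least-significant byte at the lowest address.
Reassemble most-significant byte first: 97 26 B2 0A 0C 2D 1F 83 → 0x9726B20A0C2D1F83.

0x9726B20A0C2D1F83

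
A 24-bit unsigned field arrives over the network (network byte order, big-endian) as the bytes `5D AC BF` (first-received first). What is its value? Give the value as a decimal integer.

In big-endian order the high byte comes first in memory.
The bytes are already most-significant first: 0x5DACBF.
0x5DACBF = 6139071.

6139071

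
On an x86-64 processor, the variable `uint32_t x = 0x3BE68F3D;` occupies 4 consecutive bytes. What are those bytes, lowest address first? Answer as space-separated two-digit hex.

3D 8F E6 3B

Split into bytes (most-significant first): 3B E6 8F 3D.
In little-endian order the low byte comes first in memory.
So at ascending addresses the bytes are 3D 8F E6 3B.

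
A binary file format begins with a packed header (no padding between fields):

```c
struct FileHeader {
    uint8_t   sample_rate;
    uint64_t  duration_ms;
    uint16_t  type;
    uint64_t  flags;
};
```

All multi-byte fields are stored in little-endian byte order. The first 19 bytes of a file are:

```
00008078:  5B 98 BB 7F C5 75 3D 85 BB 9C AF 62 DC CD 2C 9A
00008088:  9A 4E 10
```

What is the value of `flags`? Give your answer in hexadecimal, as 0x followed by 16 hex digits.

0x104E9A9A2CCDDC62

`flags` follows `sample_rate` (1 B), `duration_ms` (8 B), `type` (2 B), so it starts at offset 1 + 8 + 2 = 11 and occupies 8 bytes.
Bytes at offsets 11..18: 62 DC CD 2C 9A 9A 4E 10.
In little-endian order the low byte comes first in memory.
Reassemble most-significant byte first: 10 4E 9A 9A 2C CD DC 62 → 0x104E9A9A2CCDDC62.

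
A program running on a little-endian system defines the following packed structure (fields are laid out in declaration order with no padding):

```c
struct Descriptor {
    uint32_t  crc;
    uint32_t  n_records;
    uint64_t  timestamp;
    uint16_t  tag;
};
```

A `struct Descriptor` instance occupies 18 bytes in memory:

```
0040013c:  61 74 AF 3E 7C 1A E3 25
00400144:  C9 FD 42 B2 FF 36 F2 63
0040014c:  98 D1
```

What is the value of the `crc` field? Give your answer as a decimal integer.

1051685985

`crc` is the first field, at byte offset 0, occupying 4 bytes.
Bytes at offsets 0..3: 61 74 AF 3E.
Little-endian: lowest address holds the least-significant byte.
Reassemble most-significant byte first: 3E AF 74 61 → 0x3EAF7461.
0x3EAF7461 = 1051685985.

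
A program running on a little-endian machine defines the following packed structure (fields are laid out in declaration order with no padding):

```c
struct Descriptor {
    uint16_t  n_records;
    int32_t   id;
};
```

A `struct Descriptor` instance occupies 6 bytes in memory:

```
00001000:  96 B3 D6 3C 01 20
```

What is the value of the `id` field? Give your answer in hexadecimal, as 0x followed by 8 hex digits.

`id` follows `n_records` (2 bytes), so it starts at byte offset 2 and occupies 4 bytes.
Bytes at offsets 2..5: D6 3C 01 20.
Little-endian: lowest address holds the least-significant byte.
Reassemble most-significant byte first: 20 01 3C D6 → 0x20013CD6.

0x20013CD6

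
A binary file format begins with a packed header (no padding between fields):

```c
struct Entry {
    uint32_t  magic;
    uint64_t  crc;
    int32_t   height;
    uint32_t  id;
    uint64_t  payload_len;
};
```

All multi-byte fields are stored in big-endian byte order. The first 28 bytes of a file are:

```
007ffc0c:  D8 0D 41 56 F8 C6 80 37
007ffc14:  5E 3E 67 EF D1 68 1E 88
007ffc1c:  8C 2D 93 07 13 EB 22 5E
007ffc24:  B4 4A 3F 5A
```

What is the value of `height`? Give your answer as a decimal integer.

`height` follows `magic` (4 B), `crc` (8 B), so it starts at offset 4 + 8 = 12 and occupies 4 bytes.
Bytes at offsets 12..15: D1 68 1E 88.
In big-endian order the high byte comes first in memory.
The bytes are already most-significant first: 0xD1681E88.
Top bit is set, so as a signed 32-bit value this is 0xD1681E88 − 2^32 = -781705592.

-781705592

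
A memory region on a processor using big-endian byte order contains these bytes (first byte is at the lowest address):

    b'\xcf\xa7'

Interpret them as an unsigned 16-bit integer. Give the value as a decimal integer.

53159

Big-endian stores the most-significant byte at the lowest address.
The bytes are already most-significant first: 0xCFA7.
0xCFA7 = 53159.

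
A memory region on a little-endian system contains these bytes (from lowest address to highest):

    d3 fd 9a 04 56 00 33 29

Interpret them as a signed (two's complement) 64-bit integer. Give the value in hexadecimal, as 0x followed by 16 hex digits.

Little-endian: lowest address holds the least-significant byte.
Reassemble most-significant byte first: 29 33 00 56 04 9A FD D3 → 0x29330056049AFDD3.

0x29330056049AFDD3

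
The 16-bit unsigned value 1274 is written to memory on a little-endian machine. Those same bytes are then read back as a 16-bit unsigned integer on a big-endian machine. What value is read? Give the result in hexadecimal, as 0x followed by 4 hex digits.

0xFA04

1274 in 16-bit hexadecimal is 0x04FA.
Stored little-endian, the bytes at ascending addresses are FA 04.
Read back as big-endian, the last byte is least significant, giving 0xFA04.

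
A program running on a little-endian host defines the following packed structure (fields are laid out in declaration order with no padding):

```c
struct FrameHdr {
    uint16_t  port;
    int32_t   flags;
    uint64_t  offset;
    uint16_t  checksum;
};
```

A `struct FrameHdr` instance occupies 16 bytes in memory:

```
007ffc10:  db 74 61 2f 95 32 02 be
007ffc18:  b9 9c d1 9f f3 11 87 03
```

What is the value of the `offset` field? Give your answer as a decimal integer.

`offset` follows `port` (2 B), `flags` (4 B), so it starts at offset 2 + 4 = 6 and occupies 8 bytes.
Bytes at offsets 6..13: 02 BE B9 9C D1 9F F3 11.
Little-endian stores the least-significant byte at the lowest address.
Reassemble most-significant byte first: 11 F3 9F D1 9C B9 BE 02 → 0x11F39FD19CB9BE02.
0x11F39FD19CB9BE02 = 1293553240611864066.

1293553240611864066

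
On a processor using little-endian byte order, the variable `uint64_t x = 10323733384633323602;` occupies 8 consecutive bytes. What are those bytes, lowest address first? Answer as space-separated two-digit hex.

10323733384633323602 in hexadecimal, padded to 64 bits, is 0x8F4544D0DAE91052.
Split into bytes (most-significant first): 8F 45 44 D0 DA E9 10 52.
In little-endian order the low byte comes first in memory.
So at ascending addresses the bytes are 52 10 E9 DA D0 44 45 8F.

52 10 E9 DA D0 44 45 8F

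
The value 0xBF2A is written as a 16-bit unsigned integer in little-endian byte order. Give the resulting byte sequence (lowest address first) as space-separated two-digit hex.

2A BF

Split into bytes (most-significant first): BF 2A.
In little-endian order the low byte comes first in memory.
So at ascending addresses the bytes are 2A BF.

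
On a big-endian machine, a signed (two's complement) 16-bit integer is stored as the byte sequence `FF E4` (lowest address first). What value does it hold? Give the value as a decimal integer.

-28

In big-endian order the high byte comes first in memory.
The bytes are already most-significant first: 0xFFE4.
Top bit is set, so as a signed 16-bit value this is 0xFFE4 − 2^16 = -28.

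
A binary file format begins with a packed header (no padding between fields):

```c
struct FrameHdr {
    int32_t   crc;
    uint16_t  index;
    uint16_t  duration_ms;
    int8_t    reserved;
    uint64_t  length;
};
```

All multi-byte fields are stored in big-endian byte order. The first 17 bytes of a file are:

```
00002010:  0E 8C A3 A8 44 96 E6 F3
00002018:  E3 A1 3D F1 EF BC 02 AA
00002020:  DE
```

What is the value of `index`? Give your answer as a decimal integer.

17558

`index` follows `crc` (4 bytes), so it starts at byte offset 4 and occupies 2 bytes.
Bytes at offsets 4..5: 44 96.
Big-endian: lowest address holds the most-significant byte.
The bytes are already most-significant first: 0x4496.
0x4496 = 17558.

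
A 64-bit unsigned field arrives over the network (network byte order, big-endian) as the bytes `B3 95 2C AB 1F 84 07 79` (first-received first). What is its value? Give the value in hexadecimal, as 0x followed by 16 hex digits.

In big-endian order the high byte comes first in memory.
The bytes are already most-significant first: 0xB3952CAB1F840779.

0xB3952CAB1F840779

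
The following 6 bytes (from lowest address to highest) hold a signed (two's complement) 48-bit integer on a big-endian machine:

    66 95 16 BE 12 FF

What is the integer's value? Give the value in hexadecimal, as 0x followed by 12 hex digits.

0x669516BE12FF

Big-endian stores the most-significant byte at the lowest address.
The bytes are already most-significant first: 0x669516BE12FF.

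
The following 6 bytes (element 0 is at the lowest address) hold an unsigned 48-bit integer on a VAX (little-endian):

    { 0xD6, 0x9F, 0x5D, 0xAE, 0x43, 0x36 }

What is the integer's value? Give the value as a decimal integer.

59664316080086

In little-endian order the low byte comes first in memory.
Reassemble most-significant byte first: 36 43 AE 5D 9F D6 → 0x3643AE5D9FD6.
0x3643AE5D9FD6 = 59664316080086.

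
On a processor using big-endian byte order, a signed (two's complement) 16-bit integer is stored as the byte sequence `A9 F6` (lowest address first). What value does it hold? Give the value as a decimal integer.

-22026

In big-endian order the high byte comes first in memory.
The bytes are already most-significant first: 0xA9F6.
Top bit is set, so as a signed 16-bit value this is 0xA9F6 − 2^16 = -22026.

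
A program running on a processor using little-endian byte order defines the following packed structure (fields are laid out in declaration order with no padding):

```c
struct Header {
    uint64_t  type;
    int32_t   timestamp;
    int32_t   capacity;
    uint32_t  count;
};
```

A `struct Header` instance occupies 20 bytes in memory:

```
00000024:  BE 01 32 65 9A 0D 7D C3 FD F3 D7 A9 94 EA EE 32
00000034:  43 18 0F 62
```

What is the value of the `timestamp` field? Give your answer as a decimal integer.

-1445465091

`timestamp` follows `type` (8 bytes), so it starts at byte offset 8 and occupies 4 bytes.
Bytes at offsets 8..11: FD F3 D7 A9.
Little-endian: lowest address holds the least-significant byte.
Reassemble most-significant byte first: A9 D7 F3 FD → 0xA9D7F3FD.
Top bit is set, so as a signed 32-bit value this is 0xA9D7F3FD − 2^32 = -1445465091.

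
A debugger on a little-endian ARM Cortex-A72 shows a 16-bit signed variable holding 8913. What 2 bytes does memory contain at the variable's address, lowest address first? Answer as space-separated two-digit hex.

D1 22

8913 in hexadecimal, padded to 16 bits, is 0x22D1.
Split into bytes (most-significant first): 22 D1.
In little-endian order the low byte comes first in memory.
So at ascending addresses the bytes are D1 22.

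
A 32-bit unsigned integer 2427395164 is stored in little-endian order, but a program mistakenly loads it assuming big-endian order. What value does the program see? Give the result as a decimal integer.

1545383824

2427395164 in 32-bit hexadecimal is 0x90AF1C5C.
Stored little-endian, the bytes at ascending addresses are 5C 1C AF 90.
Read back as big-endian, the last byte is least significant, giving 0x5C1CAF90.
0x5C1CAF90 = 1545383824.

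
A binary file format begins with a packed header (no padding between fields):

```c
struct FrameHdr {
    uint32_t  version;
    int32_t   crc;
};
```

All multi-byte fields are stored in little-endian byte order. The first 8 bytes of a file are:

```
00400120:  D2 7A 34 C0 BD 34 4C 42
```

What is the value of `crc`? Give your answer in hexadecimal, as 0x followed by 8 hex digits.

`crc` follows `version` (4 bytes), so it starts at byte offset 4 and occupies 4 bytes.
Bytes at offsets 4..7: BD 34 4C 42.
Little-endian stores the least-significant byte at the lowest address.
Reassemble most-significant byte first: 42 4C 34 BD → 0x424C34BD.

0x424C34BD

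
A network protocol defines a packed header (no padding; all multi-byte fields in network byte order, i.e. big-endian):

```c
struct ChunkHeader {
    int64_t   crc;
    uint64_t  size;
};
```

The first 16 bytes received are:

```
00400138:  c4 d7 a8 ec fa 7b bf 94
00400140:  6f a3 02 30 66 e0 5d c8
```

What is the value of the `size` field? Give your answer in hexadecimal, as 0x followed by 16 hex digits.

0x6FA3023066E05DC8

`size` follows `crc` (8 bytes), so it starts at byte offset 8 and occupies 8 bytes.
Bytes at offsets 8..15: 6F A3 02 30 66 E0 5D C8.
Big-endian: lowest address holds the most-significant byte.
The bytes are already most-significant first: 0x6FA3023066E05DC8.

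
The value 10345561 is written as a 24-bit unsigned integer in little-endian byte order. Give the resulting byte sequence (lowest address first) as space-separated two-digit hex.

59 DC 9D

10345561 in hexadecimal, padded to 24 bits, is 0x9DDC59.
Split into bytes (most-significant first): 9D DC 59.
Little-endian: lowest address holds the least-significant byte.
So at ascending addresses the bytes are 59 DC 9D.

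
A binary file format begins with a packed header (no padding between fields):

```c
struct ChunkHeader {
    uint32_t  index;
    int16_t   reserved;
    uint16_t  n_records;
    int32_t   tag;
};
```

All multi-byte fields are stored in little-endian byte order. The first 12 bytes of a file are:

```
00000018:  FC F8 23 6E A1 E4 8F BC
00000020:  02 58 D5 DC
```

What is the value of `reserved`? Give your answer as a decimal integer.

-7007

`reserved` follows `index` (4 bytes), so it starts at byte offset 4 and occupies 2 bytes.
Bytes at offsets 4..5: A1 E4.
In little-endian order the low byte comes first in memory.
Reassemble most-significant byte first: E4 A1 → 0xE4A1.
Top bit is set, so as a signed 16-bit value this is 0xE4A1 − 2^16 = -7007.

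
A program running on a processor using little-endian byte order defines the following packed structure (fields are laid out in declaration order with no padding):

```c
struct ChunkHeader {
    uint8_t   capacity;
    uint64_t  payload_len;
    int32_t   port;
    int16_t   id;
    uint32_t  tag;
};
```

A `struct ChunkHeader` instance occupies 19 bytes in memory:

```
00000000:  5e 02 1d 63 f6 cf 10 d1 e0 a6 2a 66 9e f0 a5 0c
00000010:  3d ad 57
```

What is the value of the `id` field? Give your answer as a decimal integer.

-23056

`id` follows `capacity` (1 B), `payload_len` (8 B), `port` (4 B), so it starts at offset 1 + 8 + 4 = 13 and occupies 2 bytes.
Bytes at offsets 13..14: F0 A5.
Little-endian: lowest address holds the least-significant byte.
Reassemble most-significant byte first: A5 F0 → 0xA5F0.
Top bit is set, so as a signed 16-bit value this is 0xA5F0 − 2^16 = -23056.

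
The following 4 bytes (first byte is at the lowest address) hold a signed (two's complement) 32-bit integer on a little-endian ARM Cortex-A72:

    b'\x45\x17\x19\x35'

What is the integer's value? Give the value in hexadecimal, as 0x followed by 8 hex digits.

Little-endian stores the least-significant byte at the lowest address.
Reassemble most-significant byte first: 35 19 17 45 → 0x35191745.

0x35191745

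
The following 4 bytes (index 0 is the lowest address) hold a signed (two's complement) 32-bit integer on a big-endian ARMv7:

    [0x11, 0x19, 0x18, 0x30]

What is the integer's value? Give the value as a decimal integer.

286857264

Big-endian stores the most-significant byte at the lowest address.
The bytes are already most-significant first: 0x11191830.
0x11191830 = 286857264.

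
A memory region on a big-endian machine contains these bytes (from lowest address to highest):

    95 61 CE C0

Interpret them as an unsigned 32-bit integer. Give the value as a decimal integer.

Big-endian: lowest address holds the most-significant byte.
The bytes are already most-significant first: 0x9561CEC0.
0x9561CEC0 = 2506215104.

2506215104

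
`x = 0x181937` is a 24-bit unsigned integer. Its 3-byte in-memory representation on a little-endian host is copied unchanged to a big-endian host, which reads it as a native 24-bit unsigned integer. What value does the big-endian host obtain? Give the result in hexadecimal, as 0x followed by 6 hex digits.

Stored little-endian, the bytes at ascending addresses are 37 19 18.
Read back as big-endian, the last byte is least significant, giving 0x371918.

0x371918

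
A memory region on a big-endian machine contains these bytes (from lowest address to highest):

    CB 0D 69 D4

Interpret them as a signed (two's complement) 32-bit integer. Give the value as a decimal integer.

-888313388

Big-endian: lowest address holds the most-significant byte.
The bytes are already most-significant first: 0xCB0D69D4.
Top bit is set, so as a signed 32-bit value this is 0xCB0D69D4 − 2^32 = -888313388.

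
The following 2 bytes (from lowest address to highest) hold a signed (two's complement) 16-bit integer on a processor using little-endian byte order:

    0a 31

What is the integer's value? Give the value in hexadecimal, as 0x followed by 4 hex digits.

Little-endian stores the least-significant byte at the lowest address.
Reassemble most-significant byte first: 31 0A → 0x310A.

0x310A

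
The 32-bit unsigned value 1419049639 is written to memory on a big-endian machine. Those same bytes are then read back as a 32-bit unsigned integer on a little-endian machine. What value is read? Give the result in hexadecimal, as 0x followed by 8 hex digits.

0xA7FA9454

1419049639 in 32-bit hexadecimal is 0x5494FAA7.
Stored big-endian, the bytes at ascending addresses are 54 94 FA A7.
Read back as little-endian, the first byte is least significant, giving 0xA7FA9454.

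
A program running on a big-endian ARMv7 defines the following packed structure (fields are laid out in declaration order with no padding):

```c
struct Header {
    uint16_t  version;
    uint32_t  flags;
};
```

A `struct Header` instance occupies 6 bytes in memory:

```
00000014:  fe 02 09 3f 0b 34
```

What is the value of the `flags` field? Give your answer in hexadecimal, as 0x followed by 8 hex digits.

`flags` follows `version` (2 bytes), so it starts at byte offset 2 and occupies 4 bytes.
Bytes at offsets 2..5: 09 3F 0B 34.
In big-endian order the high byte comes first in memory.
The bytes are already most-significant first: 0x093F0B34.

0x093F0B34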